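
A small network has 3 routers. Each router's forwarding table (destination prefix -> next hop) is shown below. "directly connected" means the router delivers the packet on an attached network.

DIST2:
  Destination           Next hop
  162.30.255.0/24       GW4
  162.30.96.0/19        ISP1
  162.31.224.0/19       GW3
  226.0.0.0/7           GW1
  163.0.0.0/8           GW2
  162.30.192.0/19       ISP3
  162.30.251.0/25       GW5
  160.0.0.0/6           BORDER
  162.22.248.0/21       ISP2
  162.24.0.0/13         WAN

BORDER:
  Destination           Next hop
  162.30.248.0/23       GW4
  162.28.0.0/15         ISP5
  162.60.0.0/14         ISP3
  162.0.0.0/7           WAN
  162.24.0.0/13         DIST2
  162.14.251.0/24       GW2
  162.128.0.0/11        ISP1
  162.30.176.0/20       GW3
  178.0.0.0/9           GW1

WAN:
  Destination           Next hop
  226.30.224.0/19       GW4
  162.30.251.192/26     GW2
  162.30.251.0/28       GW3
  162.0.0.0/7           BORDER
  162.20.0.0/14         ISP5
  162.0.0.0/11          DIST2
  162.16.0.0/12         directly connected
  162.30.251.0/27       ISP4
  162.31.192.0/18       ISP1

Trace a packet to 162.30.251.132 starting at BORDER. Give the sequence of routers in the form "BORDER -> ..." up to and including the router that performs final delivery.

BORDER -> DIST2 -> WAN

At BORDER: longest match for 162.30.251.132 is 162.24.0.0/13 -> DIST2
At DIST2: longest match for 162.30.251.132 is 162.24.0.0/13 -> WAN
At WAN: longest match for 162.30.251.132 is 162.16.0.0/12 -> directly connected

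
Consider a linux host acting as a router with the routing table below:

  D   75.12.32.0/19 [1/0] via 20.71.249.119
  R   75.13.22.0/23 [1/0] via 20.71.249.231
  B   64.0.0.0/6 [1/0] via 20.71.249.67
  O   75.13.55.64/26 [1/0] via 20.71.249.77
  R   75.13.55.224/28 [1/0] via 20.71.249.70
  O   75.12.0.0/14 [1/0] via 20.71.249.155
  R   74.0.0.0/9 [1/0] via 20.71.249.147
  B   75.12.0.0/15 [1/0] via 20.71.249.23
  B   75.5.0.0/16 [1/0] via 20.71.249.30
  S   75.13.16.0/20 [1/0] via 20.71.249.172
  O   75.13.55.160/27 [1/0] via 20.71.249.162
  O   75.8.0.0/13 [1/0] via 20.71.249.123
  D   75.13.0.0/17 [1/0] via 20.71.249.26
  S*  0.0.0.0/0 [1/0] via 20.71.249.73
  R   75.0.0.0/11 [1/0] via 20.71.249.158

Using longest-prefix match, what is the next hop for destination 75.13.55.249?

20.71.249.26

Routes whose prefix contains 75.13.55.249:
  0.0.0.0/0 (default, matches everything) -> 20.71.249.73
  75.0.0.0/11 (75.0.0.0 - 75.31.255.255) -> 20.71.249.158
  75.8.0.0/13 (75.8.0.0 - 75.15.255.255) -> 20.71.249.123
  75.12.0.0/14 (75.12.0.0 - 75.15.255.255) -> 20.71.249.155
  75.12.0.0/15 (75.12.0.0 - 75.13.255.255) -> 20.71.249.23
  75.13.0.0/17 (75.13.0.0 - 75.13.127.255) -> 20.71.249.26
More-specific entries that do NOT match:
  75.13.55.224/28 (75.13.55.224 - 75.13.55.239) does not contain 75.13.55.249
  75.13.55.160/27 (75.13.55.160 - 75.13.55.191) does not contain 75.13.55.249
  75.13.55.64/26 (75.13.55.64 - 75.13.55.127) does not contain 75.13.55.249
  75.13.22.0/23 (75.13.22.0 - 75.13.23.255) does not contain 75.13.55.249
  75.13.16.0/20 (75.13.16.0 - 75.13.31.255) does not contain 75.13.55.249
  75.12.32.0/19 (75.12.32.0 - 75.12.63.255) does not contain 75.13.55.249
Longest matching prefix is /17 -> next hop 20.71.249.26.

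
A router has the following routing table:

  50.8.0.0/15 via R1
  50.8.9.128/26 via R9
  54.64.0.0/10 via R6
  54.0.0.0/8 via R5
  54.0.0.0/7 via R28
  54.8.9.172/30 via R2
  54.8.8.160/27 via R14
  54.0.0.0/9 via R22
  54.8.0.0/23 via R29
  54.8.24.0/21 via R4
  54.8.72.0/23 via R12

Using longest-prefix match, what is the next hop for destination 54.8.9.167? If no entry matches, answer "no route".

Routes whose prefix contains 54.8.9.167:
  54.0.0.0/7 (54.0.0.0 - 55.255.255.255) -> R28
  54.0.0.0/8 (54.0.0.0 - 54.255.255.255) -> R5
  54.0.0.0/9 (54.0.0.0 - 54.127.255.255) -> R22
More-specific entries that do NOT match:
  54.8.9.172/30 (54.8.9.172 - 54.8.9.175) does not contain 54.8.9.167
  54.8.8.160/27 (54.8.8.160 - 54.8.8.191) does not contain 54.8.9.167
  50.8.9.128/26 (50.8.9.128 - 50.8.9.191) does not contain 54.8.9.167
  54.8.0.0/23 (54.8.0.0 - 54.8.1.255) does not contain 54.8.9.167
  54.8.72.0/23 (54.8.72.0 - 54.8.73.255) does not contain 54.8.9.167
  54.8.24.0/21 (54.8.24.0 - 54.8.31.255) does not contain 54.8.9.167
  50.8.0.0/15 (50.8.0.0 - 50.9.255.255) does not contain 54.8.9.167
  54.64.0.0/10 (54.64.0.0 - 54.127.255.255) does not contain 54.8.9.167
Longest matching prefix is /9 -> next hop R22.

R22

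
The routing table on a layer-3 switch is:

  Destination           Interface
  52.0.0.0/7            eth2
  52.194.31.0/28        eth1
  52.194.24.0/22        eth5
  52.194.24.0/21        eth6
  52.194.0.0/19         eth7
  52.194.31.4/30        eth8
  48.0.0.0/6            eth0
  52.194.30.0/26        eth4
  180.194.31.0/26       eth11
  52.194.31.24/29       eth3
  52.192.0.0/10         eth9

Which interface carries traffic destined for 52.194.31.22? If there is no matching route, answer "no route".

eth6

Routes whose prefix contains 52.194.31.22:
  52.0.0.0/7 (52.0.0.0 - 53.255.255.255) -> eth2
  52.192.0.0/10 (52.192.0.0 - 52.255.255.255) -> eth9
  52.194.0.0/19 (52.194.0.0 - 52.194.31.255) -> eth7
  52.194.24.0/21 (52.194.24.0 - 52.194.31.255) -> eth6
More-specific entries that do NOT match:
  52.194.31.4/30 (52.194.31.4 - 52.194.31.7) does not contain 52.194.31.22
  52.194.31.24/29 (52.194.31.24 - 52.194.31.31) does not contain 52.194.31.22
  52.194.31.0/28 (52.194.31.0 - 52.194.31.15) does not contain 52.194.31.22
  52.194.30.0/26 (52.194.30.0 - 52.194.30.63) does not contain 52.194.31.22
  180.194.31.0/26 (180.194.31.0 - 180.194.31.63) does not contain 52.194.31.22
  52.194.24.0/22 (52.194.24.0 - 52.194.27.255) does not contain 52.194.31.22
Longest matching prefix is /21 -> interface eth6.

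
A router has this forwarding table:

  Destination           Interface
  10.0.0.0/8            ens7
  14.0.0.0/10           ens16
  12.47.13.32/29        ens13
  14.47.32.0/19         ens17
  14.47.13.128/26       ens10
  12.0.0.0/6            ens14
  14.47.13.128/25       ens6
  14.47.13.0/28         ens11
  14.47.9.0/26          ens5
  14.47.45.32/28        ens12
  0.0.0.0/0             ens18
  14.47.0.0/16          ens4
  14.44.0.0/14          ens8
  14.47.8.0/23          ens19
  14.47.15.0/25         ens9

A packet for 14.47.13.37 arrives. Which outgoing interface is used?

Routes whose prefix contains 14.47.13.37:
  0.0.0.0/0 (default, matches everything) -> ens18
  12.0.0.0/6 (12.0.0.0 - 15.255.255.255) -> ens14
  14.0.0.0/10 (14.0.0.0 - 14.63.255.255) -> ens16
  14.44.0.0/14 (14.44.0.0 - 14.47.255.255) -> ens8
  14.47.0.0/16 (14.47.0.0 - 14.47.255.255) -> ens4
More-specific entries that do NOT match:
  12.47.13.32/29 (12.47.13.32 - 12.47.13.39) does not contain 14.47.13.37
  14.47.13.0/28 (14.47.13.0 - 14.47.13.15) does not contain 14.47.13.37
  14.47.45.32/28 (14.47.45.32 - 14.47.45.47) does not contain 14.47.13.37
  14.47.13.128/26 (14.47.13.128 - 14.47.13.191) does not contain 14.47.13.37
  14.47.9.0/26 (14.47.9.0 - 14.47.9.63) does not contain 14.47.13.37
  14.47.13.128/25 (14.47.13.128 - 14.47.13.255) does not contain 14.47.13.37
  14.47.15.0/25 (14.47.15.0 - 14.47.15.127) does not contain 14.47.13.37
  14.47.8.0/23 (14.47.8.0 - 14.47.9.255) does not contain 14.47.13.37
  14.47.32.0/19 (14.47.32.0 - 14.47.63.255) does not contain 14.47.13.37
Longest matching prefix is /16 -> interface ens4.

ens4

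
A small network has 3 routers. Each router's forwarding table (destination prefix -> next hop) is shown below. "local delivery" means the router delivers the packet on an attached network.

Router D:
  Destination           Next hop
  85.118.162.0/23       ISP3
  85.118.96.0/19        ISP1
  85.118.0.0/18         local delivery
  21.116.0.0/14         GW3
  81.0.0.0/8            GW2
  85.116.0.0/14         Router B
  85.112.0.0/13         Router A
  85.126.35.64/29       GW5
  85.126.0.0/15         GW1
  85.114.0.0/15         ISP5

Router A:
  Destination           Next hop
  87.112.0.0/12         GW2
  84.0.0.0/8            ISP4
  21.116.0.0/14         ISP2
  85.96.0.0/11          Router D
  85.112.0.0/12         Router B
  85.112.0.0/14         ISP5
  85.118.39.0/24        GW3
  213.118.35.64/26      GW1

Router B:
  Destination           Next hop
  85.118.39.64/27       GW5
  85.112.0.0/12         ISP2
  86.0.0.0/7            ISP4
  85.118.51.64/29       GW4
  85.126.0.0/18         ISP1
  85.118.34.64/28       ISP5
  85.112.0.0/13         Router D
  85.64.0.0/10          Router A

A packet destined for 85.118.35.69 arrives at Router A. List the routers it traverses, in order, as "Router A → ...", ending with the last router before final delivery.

At Router A: longest match for 85.118.35.69 is 85.112.0.0/12 -> Router B
At Router B: longest match for 85.118.35.69 is 85.112.0.0/13 -> Router D
At Router D: longest match for 85.118.35.69 is 85.118.0.0/18 -> local delivery

Router A → Router B → Router D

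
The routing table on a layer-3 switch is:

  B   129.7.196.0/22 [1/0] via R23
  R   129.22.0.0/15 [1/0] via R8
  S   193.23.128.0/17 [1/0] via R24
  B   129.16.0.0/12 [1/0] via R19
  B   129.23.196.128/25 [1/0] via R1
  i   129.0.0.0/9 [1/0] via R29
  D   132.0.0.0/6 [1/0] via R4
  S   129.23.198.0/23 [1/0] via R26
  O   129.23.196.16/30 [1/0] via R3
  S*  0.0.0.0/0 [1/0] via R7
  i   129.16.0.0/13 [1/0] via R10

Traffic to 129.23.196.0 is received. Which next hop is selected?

Routes whose prefix contains 129.23.196.0:
  0.0.0.0/0 (default, matches everything) -> R7
  129.0.0.0/9 (129.0.0.0 - 129.127.255.255) -> R29
  129.16.0.0/12 (129.16.0.0 - 129.31.255.255) -> R19
  129.16.0.0/13 (129.16.0.0 - 129.23.255.255) -> R10
  129.22.0.0/15 (129.22.0.0 - 129.23.255.255) -> R8
More-specific entries that do NOT match:
  129.23.196.16/30 (129.23.196.16 - 129.23.196.19) does not contain 129.23.196.0
  129.23.196.128/25 (129.23.196.128 - 129.23.196.255) does not contain 129.23.196.0
  129.23.198.0/23 (129.23.198.0 - 129.23.199.255) does not contain 129.23.196.0
  129.7.196.0/22 (129.7.196.0 - 129.7.199.255) does not contain 129.23.196.0
  193.23.128.0/17 (193.23.128.0 - 193.23.255.255) does not contain 129.23.196.0
Longest matching prefix is /15 -> next hop R8.

R8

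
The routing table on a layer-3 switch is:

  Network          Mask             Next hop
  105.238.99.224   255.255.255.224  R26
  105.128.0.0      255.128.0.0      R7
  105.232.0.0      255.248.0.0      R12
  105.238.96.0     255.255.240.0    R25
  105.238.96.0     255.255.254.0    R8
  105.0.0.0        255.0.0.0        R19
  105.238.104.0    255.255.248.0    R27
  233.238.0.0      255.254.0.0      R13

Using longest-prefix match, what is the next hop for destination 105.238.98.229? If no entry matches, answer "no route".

R25

Routes whose prefix contains 105.238.98.229:
  105.0.0.0/8 (105.0.0.0 - 105.255.255.255) -> R19
  105.128.0.0/9 (105.128.0.0 - 105.255.255.255) -> R7
  105.232.0.0/13 (105.232.0.0 - 105.239.255.255) -> R12
  105.238.96.0/20 (105.238.96.0 - 105.238.111.255) -> R25
More-specific entries that do NOT match:
  105.238.99.224/27 (105.238.99.224 - 105.238.99.255) does not contain 105.238.98.229
  105.238.96.0/23 (105.238.96.0 - 105.238.97.255) does not contain 105.238.98.229
  105.238.104.0/21 (105.238.104.0 - 105.238.111.255) does not contain 105.238.98.229
Longest matching prefix is /20 -> next hop R25.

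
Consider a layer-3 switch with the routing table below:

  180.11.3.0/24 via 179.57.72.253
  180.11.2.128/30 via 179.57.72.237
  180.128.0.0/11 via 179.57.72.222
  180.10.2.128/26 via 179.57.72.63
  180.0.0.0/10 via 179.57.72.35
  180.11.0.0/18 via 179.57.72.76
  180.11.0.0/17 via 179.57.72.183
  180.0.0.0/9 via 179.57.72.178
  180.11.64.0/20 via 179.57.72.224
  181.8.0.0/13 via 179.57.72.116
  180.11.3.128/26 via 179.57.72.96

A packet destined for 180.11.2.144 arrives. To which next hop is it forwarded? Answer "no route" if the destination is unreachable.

179.57.72.76

Routes whose prefix contains 180.11.2.144:
  180.0.0.0/9 (180.0.0.0 - 180.127.255.255) -> 179.57.72.178
  180.0.0.0/10 (180.0.0.0 - 180.63.255.255) -> 179.57.72.35
  180.11.0.0/17 (180.11.0.0 - 180.11.127.255) -> 179.57.72.183
  180.11.0.0/18 (180.11.0.0 - 180.11.63.255) -> 179.57.72.76
More-specific entries that do NOT match:
  180.11.2.128/30 (180.11.2.128 - 180.11.2.131) does not contain 180.11.2.144
  180.10.2.128/26 (180.10.2.128 - 180.10.2.191) does not contain 180.11.2.144
  180.11.3.128/26 (180.11.3.128 - 180.11.3.191) does not contain 180.11.2.144
  180.11.3.0/24 (180.11.3.0 - 180.11.3.255) does not contain 180.11.2.144
  180.11.64.0/20 (180.11.64.0 - 180.11.79.255) does not contain 180.11.2.144
Longest matching prefix is /18 -> next hop 179.57.72.76.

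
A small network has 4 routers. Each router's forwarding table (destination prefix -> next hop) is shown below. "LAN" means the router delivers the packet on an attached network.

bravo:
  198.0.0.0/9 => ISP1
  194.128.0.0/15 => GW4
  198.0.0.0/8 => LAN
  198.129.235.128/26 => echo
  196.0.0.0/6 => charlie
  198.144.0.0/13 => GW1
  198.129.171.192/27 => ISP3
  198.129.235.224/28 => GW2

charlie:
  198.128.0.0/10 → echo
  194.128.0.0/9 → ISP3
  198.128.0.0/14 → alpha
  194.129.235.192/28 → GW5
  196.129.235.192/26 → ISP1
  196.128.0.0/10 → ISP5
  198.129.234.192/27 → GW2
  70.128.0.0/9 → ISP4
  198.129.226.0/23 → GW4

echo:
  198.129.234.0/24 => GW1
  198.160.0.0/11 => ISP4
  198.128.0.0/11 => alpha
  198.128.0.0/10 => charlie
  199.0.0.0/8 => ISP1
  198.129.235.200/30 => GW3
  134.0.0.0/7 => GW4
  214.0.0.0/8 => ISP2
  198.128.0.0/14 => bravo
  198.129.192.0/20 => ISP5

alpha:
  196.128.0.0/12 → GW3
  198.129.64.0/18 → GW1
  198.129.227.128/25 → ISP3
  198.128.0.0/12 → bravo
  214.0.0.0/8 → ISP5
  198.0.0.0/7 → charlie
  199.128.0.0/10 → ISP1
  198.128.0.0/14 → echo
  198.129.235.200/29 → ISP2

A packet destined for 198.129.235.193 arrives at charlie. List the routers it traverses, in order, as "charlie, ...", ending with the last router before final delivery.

At charlie: longest match for 198.129.235.193 is 198.128.0.0/14 -> alpha
At alpha: longest match for 198.129.235.193 is 198.128.0.0/14 -> echo
At echo: longest match for 198.129.235.193 is 198.128.0.0/14 -> bravo
At bravo: longest match for 198.129.235.193 is 198.0.0.0/8 -> LAN

charlie, alpha, echo, bravo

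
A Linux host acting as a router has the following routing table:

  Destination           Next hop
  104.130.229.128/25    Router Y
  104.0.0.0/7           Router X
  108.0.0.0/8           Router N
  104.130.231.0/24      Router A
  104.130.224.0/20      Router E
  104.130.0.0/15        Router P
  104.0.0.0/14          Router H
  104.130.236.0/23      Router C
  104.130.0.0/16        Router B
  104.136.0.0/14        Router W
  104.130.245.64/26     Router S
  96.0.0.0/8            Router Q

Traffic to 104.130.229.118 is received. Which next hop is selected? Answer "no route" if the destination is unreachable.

Routes whose prefix contains 104.130.229.118:
  104.0.0.0/7 (104.0.0.0 - 105.255.255.255) -> Router X
  104.130.0.0/15 (104.130.0.0 - 104.131.255.255) -> Router P
  104.130.0.0/16 (104.130.0.0 - 104.130.255.255) -> Router B
  104.130.224.0/20 (104.130.224.0 - 104.130.239.255) -> Router E
More-specific entries that do NOT match:
  104.130.245.64/26 (104.130.245.64 - 104.130.245.127) does not contain 104.130.229.118
  104.130.229.128/25 (104.130.229.128 - 104.130.229.255) does not contain 104.130.229.118
  104.130.231.0/24 (104.130.231.0 - 104.130.231.255) does not contain 104.130.229.118
  104.130.236.0/23 (104.130.236.0 - 104.130.237.255) does not contain 104.130.229.118
Longest matching prefix is /20 -> next hop Router E.

Router E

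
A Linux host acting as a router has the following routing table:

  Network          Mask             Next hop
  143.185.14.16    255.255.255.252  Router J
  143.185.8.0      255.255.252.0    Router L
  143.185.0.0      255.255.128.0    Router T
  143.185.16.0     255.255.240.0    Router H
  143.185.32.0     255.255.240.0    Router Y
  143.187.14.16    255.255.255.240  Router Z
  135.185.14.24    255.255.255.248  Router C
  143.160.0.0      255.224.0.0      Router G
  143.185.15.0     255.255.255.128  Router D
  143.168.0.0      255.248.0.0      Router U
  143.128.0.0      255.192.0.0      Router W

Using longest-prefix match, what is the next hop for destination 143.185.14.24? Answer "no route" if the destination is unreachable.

Router T

Routes whose prefix contains 143.185.14.24:
  143.128.0.0/10 (143.128.0.0 - 143.191.255.255) -> Router W
  143.160.0.0/11 (143.160.0.0 - 143.191.255.255) -> Router G
  143.185.0.0/17 (143.185.0.0 - 143.185.127.255) -> Router T
More-specific entries that do NOT match:
  143.185.14.16/30 (143.185.14.16 - 143.185.14.19) does not contain 143.185.14.24
  135.185.14.24/29 (135.185.14.24 - 135.185.14.31) does not contain 143.185.14.24
  143.187.14.16/28 (143.187.14.16 - 143.187.14.31) does not contain 143.185.14.24
  143.185.15.0/25 (143.185.15.0 - 143.185.15.127) does not contain 143.185.14.24
  143.185.8.0/22 (143.185.8.0 - 143.185.11.255) does not contain 143.185.14.24
  143.185.16.0/20 (143.185.16.0 - 143.185.31.255) does not contain 143.185.14.24
  143.185.32.0/20 (143.185.32.0 - 143.185.47.255) does not contain 143.185.14.24
Longest matching prefix is /17 -> next hop Router T.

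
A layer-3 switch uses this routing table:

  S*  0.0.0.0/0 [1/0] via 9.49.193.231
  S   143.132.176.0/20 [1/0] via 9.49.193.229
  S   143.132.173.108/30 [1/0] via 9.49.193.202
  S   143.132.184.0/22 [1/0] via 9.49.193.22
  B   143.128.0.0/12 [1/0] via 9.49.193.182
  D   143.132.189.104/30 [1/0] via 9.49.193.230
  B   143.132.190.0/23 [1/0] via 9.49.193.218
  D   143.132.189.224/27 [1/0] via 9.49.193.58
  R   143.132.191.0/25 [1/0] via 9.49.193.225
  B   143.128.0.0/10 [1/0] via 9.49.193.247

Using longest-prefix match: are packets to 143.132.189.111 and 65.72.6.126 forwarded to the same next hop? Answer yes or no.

no

143.132.189.111: longest match 143.132.176.0/20 -> 9.49.193.229
65.72.6.126: longest match 0.0.0.0/0 -> 9.49.193.231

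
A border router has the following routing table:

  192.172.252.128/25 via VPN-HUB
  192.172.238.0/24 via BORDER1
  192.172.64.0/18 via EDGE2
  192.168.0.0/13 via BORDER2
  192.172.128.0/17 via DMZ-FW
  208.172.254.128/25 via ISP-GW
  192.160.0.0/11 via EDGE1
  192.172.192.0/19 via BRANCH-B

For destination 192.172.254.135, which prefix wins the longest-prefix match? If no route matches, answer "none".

192.172.128.0/17

Entries matching 192.172.254.135:
  192.160.0.0/11 (192.160.0.0 - 192.191.255.255)
  192.168.0.0/13 (192.168.0.0 - 192.175.255.255)
  192.172.128.0/17 (192.172.128.0 - 192.172.255.255)
Most specific is 192.172.128.0/17.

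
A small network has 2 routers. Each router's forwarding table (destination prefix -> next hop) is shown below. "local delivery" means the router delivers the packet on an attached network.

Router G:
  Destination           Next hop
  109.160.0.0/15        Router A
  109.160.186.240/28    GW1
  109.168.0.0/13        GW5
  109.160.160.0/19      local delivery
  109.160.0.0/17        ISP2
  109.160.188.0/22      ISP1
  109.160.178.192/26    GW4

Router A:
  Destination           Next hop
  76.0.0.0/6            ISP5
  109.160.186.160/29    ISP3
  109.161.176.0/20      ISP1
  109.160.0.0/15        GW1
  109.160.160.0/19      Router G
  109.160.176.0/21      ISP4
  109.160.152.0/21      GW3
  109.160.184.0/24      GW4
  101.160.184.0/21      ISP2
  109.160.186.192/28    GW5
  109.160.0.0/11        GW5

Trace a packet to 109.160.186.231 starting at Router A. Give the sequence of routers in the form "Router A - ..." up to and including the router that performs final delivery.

Router A - Router G

At Router A: longest match for 109.160.186.231 is 109.160.160.0/19 -> Router G
At Router G: longest match for 109.160.186.231 is 109.160.160.0/19 -> local delivery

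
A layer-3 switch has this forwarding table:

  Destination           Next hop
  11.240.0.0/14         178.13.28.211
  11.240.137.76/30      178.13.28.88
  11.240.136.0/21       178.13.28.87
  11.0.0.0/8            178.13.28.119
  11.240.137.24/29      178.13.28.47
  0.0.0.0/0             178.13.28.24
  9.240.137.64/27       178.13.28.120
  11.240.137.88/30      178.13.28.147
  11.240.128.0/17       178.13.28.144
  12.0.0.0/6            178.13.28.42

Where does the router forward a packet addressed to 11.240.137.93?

178.13.28.87

Routes whose prefix contains 11.240.137.93:
  0.0.0.0/0 (default, matches everything) -> 178.13.28.24
  11.0.0.0/8 (11.0.0.0 - 11.255.255.255) -> 178.13.28.119
  11.240.0.0/14 (11.240.0.0 - 11.243.255.255) -> 178.13.28.211
  11.240.128.0/17 (11.240.128.0 - 11.240.255.255) -> 178.13.28.144
  11.240.136.0/21 (11.240.136.0 - 11.240.143.255) -> 178.13.28.87
More-specific entries that do NOT match:
  11.240.137.76/30 (11.240.137.76 - 11.240.137.79) does not contain 11.240.137.93
  11.240.137.88/30 (11.240.137.88 - 11.240.137.91) does not contain 11.240.137.93
  11.240.137.24/29 (11.240.137.24 - 11.240.137.31) does not contain 11.240.137.93
  9.240.137.64/27 (9.240.137.64 - 9.240.137.95) does not contain 11.240.137.93
Longest matching prefix is /21 -> next hop 178.13.28.87.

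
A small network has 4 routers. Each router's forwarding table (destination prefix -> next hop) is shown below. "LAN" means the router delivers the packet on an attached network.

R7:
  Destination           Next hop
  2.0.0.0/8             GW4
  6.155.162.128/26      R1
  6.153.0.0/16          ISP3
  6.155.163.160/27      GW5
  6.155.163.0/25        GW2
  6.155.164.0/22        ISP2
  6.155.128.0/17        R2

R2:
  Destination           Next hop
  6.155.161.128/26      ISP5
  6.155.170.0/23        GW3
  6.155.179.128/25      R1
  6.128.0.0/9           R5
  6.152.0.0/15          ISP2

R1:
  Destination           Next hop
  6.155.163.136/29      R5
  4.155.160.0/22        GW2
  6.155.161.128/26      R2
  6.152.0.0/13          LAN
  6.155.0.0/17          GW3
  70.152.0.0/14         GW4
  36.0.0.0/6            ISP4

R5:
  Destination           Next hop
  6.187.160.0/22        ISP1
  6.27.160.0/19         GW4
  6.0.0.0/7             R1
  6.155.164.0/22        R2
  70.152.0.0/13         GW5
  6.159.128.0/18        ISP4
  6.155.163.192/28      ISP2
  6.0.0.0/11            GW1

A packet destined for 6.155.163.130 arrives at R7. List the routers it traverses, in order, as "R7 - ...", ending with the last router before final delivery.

R7 - R2 - R5 - R1

At R7: longest match for 6.155.163.130 is 6.155.128.0/17 -> R2
At R2: longest match for 6.155.163.130 is 6.128.0.0/9 -> R5
At R5: longest match for 6.155.163.130 is 6.0.0.0/7 -> R1
At R1: longest match for 6.155.163.130 is 6.152.0.0/13 -> LAN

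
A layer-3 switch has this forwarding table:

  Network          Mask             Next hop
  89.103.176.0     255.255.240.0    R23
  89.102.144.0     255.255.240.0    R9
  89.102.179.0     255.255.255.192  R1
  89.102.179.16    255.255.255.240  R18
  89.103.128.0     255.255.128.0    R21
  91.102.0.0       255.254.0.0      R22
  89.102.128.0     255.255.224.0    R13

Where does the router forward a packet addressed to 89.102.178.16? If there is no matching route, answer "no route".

No entry's prefix contains 89.102.178.16; there is no default route.

no route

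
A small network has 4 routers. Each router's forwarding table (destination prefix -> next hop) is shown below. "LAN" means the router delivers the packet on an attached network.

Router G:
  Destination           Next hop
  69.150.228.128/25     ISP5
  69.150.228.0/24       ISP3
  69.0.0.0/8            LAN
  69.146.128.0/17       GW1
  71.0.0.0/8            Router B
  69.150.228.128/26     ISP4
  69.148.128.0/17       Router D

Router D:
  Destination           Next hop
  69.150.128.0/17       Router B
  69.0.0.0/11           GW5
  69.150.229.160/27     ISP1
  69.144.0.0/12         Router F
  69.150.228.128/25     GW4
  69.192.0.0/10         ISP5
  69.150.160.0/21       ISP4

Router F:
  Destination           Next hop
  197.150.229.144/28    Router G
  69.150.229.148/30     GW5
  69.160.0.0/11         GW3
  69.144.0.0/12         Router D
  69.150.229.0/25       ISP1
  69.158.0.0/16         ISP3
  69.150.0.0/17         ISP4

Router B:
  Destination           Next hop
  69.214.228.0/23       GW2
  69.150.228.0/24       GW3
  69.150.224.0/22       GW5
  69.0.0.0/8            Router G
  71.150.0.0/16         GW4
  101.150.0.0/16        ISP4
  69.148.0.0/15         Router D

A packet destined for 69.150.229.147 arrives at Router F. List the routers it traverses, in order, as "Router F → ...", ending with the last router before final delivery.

At Router F: longest match for 69.150.229.147 is 69.144.0.0/12 -> Router D
At Router D: longest match for 69.150.229.147 is 69.150.128.0/17 -> Router B
At Router B: longest match for 69.150.229.147 is 69.0.0.0/8 -> Router G
At Router G: longest match for 69.150.229.147 is 69.0.0.0/8 -> LAN

Router F → Router D → Router B → Router G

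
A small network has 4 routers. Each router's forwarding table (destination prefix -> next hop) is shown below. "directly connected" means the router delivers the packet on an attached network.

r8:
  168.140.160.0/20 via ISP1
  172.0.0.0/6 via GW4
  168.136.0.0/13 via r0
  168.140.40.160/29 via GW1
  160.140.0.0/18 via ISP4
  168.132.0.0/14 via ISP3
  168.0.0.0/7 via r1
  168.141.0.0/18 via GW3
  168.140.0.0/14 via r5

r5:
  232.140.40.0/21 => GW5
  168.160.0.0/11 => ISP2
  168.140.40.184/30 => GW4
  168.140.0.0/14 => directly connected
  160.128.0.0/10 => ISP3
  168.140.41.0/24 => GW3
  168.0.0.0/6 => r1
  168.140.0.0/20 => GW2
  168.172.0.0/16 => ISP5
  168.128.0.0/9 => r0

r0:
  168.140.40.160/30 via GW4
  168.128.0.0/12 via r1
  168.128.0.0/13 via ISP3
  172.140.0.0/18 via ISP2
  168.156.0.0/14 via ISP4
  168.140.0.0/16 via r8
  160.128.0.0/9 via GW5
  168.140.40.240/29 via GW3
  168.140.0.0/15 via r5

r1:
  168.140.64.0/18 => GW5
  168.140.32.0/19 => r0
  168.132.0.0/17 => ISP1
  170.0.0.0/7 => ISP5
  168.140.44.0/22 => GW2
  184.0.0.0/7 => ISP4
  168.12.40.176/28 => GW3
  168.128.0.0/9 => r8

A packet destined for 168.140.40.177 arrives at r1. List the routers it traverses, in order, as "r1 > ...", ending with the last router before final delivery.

At r1: longest match for 168.140.40.177 is 168.140.32.0/19 -> r0
At r0: longest match for 168.140.40.177 is 168.140.0.0/16 -> r8
At r8: longest match for 168.140.40.177 is 168.140.0.0/14 -> r5
At r5: longest match for 168.140.40.177 is 168.140.0.0/14 -> directly connected

r1 > r0 > r8 > r5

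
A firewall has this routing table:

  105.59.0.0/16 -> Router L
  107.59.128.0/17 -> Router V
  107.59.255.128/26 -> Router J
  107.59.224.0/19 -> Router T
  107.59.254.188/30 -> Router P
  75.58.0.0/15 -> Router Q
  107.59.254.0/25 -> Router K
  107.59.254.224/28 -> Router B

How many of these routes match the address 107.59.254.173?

2

Prefixes containing 107.59.254.173:
  107.59.128.0/17 (107.59.128.0 - 107.59.255.255)
  107.59.224.0/19 (107.59.224.0 - 107.59.255.255)
Total matching entries: 2.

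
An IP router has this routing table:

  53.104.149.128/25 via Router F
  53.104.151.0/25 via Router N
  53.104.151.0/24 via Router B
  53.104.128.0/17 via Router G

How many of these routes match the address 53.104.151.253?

2

Prefixes containing 53.104.151.253:
  53.104.128.0/17 (53.104.128.0 - 53.104.255.255)
  53.104.151.0/24 (53.104.151.0 - 53.104.151.255)
Total matching entries: 2.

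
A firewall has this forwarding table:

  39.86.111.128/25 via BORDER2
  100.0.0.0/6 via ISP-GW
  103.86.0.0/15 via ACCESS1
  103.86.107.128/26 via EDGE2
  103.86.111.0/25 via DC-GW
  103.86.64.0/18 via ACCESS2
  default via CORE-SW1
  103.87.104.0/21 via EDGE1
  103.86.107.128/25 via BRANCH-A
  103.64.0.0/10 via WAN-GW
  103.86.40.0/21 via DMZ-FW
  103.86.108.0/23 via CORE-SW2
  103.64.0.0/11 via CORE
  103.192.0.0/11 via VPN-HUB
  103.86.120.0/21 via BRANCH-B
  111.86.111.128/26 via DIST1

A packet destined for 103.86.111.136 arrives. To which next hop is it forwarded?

Routes whose prefix contains 103.86.111.136:
  0.0.0.0/0 (default, matches everything) -> CORE-SW1
  100.0.0.0/6 (100.0.0.0 - 103.255.255.255) -> ISP-GW
  103.64.0.0/10 (103.64.0.0 - 103.127.255.255) -> WAN-GW
  103.64.0.0/11 (103.64.0.0 - 103.95.255.255) -> CORE
  103.86.0.0/15 (103.86.0.0 - 103.87.255.255) -> ACCESS1
  103.86.64.0/18 (103.86.64.0 - 103.86.127.255) -> ACCESS2
More-specific entries that do NOT match:
  103.86.107.128/26 (103.86.107.128 - 103.86.107.191) does not contain 103.86.111.136
  111.86.111.128/26 (111.86.111.128 - 111.86.111.191) does not contain 103.86.111.136
  39.86.111.128/25 (39.86.111.128 - 39.86.111.255) does not contain 103.86.111.136
  103.86.111.0/25 (103.86.111.0 - 103.86.111.127) does not contain 103.86.111.136
  103.86.107.128/25 (103.86.107.128 - 103.86.107.255) does not contain 103.86.111.136
  103.86.108.0/23 (103.86.108.0 - 103.86.109.255) does not contain 103.86.111.136
  103.87.104.0/21 (103.87.104.0 - 103.87.111.255) does not contain 103.86.111.136
  103.86.40.0/21 (103.86.40.0 - 103.86.47.255) does not contain 103.86.111.136
  103.86.120.0/21 (103.86.120.0 - 103.86.127.255) does not contain 103.86.111.136
Longest matching prefix is /18 -> next hop ACCESS2.

ACCESS2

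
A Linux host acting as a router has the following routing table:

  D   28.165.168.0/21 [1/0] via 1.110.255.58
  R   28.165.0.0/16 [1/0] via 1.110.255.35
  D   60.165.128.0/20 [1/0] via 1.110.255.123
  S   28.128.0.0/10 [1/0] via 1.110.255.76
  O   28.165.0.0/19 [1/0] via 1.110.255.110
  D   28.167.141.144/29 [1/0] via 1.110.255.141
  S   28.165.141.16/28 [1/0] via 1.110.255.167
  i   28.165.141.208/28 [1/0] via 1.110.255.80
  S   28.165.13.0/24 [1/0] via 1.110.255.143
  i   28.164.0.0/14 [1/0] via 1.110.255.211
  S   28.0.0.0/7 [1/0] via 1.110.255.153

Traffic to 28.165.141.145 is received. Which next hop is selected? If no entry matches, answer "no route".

1.110.255.35

Routes whose prefix contains 28.165.141.145:
  28.0.0.0/7 (28.0.0.0 - 29.255.255.255) -> 1.110.255.153
  28.128.0.0/10 (28.128.0.0 - 28.191.255.255) -> 1.110.255.76
  28.164.0.0/14 (28.164.0.0 - 28.167.255.255) -> 1.110.255.211
  28.165.0.0/16 (28.165.0.0 - 28.165.255.255) -> 1.110.255.35
More-specific entries that do NOT match:
  28.167.141.144/29 (28.167.141.144 - 28.167.141.151) does not contain 28.165.141.145
  28.165.141.16/28 (28.165.141.16 - 28.165.141.31) does not contain 28.165.141.145
  28.165.141.208/28 (28.165.141.208 - 28.165.141.223) does not contain 28.165.141.145
  28.165.13.0/24 (28.165.13.0 - 28.165.13.255) does not contain 28.165.141.145
  28.165.168.0/21 (28.165.168.0 - 28.165.175.255) does not contain 28.165.141.145
  60.165.128.0/20 (60.165.128.0 - 60.165.143.255) does not contain 28.165.141.145
  28.165.0.0/19 (28.165.0.0 - 28.165.31.255) does not contain 28.165.141.145
Longest matching prefix is /16 -> next hop 1.110.255.35.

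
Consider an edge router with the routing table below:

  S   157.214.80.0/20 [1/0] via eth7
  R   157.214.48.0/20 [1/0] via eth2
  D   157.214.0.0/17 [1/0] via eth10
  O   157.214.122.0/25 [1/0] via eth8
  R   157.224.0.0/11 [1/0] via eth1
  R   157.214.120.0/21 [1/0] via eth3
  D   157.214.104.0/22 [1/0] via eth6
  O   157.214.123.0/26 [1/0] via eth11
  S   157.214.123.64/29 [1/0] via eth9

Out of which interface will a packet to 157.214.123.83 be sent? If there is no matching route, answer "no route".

Routes whose prefix contains 157.214.123.83:
  157.214.0.0/17 (157.214.0.0 - 157.214.127.255) -> eth10
  157.214.120.0/21 (157.214.120.0 - 157.214.127.255) -> eth3
More-specific entries that do NOT match:
  157.214.123.64/29 (157.214.123.64 - 157.214.123.71) does not contain 157.214.123.83
  157.214.123.0/26 (157.214.123.0 - 157.214.123.63) does not contain 157.214.123.83
  157.214.122.0/25 (157.214.122.0 - 157.214.122.127) does not contain 157.214.123.83
  157.214.104.0/22 (157.214.104.0 - 157.214.107.255) does not contain 157.214.123.83
Longest matching prefix is /21 -> interface eth3.

eth3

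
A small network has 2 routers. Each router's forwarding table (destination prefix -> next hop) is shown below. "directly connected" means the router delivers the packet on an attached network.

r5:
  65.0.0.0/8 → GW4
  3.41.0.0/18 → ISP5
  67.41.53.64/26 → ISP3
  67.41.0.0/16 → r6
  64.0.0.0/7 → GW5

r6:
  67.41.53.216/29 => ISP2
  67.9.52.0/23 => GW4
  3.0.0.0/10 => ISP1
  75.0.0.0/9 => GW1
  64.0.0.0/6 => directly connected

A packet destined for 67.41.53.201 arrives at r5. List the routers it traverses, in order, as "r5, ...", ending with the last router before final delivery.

At r5: longest match for 67.41.53.201 is 67.41.0.0/16 -> r6
At r6: longest match for 67.41.53.201 is 64.0.0.0/6 -> directly connected

r5, r6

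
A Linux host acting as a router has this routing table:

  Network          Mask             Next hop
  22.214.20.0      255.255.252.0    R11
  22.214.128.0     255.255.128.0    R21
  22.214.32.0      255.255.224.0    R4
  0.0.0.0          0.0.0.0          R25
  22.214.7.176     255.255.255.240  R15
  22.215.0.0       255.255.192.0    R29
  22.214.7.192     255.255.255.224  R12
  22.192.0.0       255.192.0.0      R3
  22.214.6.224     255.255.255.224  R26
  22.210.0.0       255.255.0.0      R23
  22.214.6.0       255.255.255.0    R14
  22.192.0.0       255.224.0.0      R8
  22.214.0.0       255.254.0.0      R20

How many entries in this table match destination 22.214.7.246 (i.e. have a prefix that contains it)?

4

Prefixes containing 22.214.7.246:
  0.0.0.0/0 (default, matches everything)
  22.192.0.0/10 (22.192.0.0 - 22.255.255.255)
  22.192.0.0/11 (22.192.0.0 - 22.223.255.255)
  22.214.0.0/15 (22.214.0.0 - 22.215.255.255)
Total matching entries: 4.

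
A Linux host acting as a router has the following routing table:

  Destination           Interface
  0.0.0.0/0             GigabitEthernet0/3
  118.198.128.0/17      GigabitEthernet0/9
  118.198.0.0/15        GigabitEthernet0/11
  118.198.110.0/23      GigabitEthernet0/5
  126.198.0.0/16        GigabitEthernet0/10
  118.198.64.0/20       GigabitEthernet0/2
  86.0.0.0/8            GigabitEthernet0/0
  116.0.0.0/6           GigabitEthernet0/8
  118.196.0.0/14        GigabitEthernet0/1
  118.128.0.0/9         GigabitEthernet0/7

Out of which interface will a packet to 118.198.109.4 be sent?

GigabitEthernet0/11

Routes whose prefix contains 118.198.109.4:
  0.0.0.0/0 (default, matches everything) -> GigabitEthernet0/3
  116.0.0.0/6 (116.0.0.0 - 119.255.255.255) -> GigabitEthernet0/8
  118.128.0.0/9 (118.128.0.0 - 118.255.255.255) -> GigabitEthernet0/7
  118.196.0.0/14 (118.196.0.0 - 118.199.255.255) -> GigabitEthernet0/1
  118.198.0.0/15 (118.198.0.0 - 118.199.255.255) -> GigabitEthernet0/11
More-specific entries that do NOT match:
  118.198.110.0/23 (118.198.110.0 - 118.198.111.255) does not contain 118.198.109.4
  118.198.64.0/20 (118.198.64.0 - 118.198.79.255) does not contain 118.198.109.4
  118.198.128.0/17 (118.198.128.0 - 118.198.255.255) does not contain 118.198.109.4
  126.198.0.0/16 (126.198.0.0 - 126.198.255.255) does not contain 118.198.109.4
Longest matching prefix is /15 -> interface GigabitEthernet0/11.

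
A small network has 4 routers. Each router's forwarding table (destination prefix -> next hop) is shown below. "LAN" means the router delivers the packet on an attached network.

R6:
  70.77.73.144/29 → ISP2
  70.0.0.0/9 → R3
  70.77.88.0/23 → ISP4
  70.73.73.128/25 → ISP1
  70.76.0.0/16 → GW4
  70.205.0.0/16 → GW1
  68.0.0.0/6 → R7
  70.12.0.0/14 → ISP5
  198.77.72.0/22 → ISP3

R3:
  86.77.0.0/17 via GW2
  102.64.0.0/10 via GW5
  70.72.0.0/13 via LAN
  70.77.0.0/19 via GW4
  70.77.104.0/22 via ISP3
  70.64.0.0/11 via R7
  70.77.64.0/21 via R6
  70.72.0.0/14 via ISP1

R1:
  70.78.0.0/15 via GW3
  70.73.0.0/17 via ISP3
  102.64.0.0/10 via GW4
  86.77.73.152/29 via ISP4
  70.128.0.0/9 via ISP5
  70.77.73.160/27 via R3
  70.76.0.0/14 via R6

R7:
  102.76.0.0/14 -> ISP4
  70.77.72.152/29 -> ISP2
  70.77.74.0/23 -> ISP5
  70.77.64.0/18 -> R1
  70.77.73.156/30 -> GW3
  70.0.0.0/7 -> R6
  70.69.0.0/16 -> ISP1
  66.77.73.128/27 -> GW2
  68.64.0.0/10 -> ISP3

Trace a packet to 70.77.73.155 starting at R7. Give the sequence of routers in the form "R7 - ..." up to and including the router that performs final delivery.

R7 - R1 - R6 - R3

At R7: longest match for 70.77.73.155 is 70.77.64.0/18 -> R1
At R1: longest match for 70.77.73.155 is 70.76.0.0/14 -> R6
At R6: longest match for 70.77.73.155 is 70.0.0.0/9 -> R3
At R3: longest match for 70.77.73.155 is 70.72.0.0/13 -> LAN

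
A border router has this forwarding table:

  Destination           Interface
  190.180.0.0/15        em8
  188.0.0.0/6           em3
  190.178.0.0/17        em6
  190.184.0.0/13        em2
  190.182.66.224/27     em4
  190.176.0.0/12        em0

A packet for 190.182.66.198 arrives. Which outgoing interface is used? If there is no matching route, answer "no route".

em0

Routes whose prefix contains 190.182.66.198:
  188.0.0.0/6 (188.0.0.0 - 191.255.255.255) -> em3
  190.176.0.0/12 (190.176.0.0 - 190.191.255.255) -> em0
More-specific entries that do NOT match:
  190.182.66.224/27 (190.182.66.224 - 190.182.66.255) does not contain 190.182.66.198
  190.178.0.0/17 (190.178.0.0 - 190.178.127.255) does not contain 190.182.66.198
  190.180.0.0/15 (190.180.0.0 - 190.181.255.255) does not contain 190.182.66.198
  190.184.0.0/13 (190.184.0.0 - 190.191.255.255) does not contain 190.182.66.198
Longest matching prefix is /12 -> interface em0.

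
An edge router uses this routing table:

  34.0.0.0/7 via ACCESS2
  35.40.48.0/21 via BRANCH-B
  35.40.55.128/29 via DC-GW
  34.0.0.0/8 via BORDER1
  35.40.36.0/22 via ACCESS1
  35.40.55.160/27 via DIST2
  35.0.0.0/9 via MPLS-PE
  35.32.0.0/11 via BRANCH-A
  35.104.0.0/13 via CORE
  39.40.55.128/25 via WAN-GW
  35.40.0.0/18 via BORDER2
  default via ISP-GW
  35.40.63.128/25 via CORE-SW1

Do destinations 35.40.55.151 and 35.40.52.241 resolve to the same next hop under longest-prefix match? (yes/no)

35.40.55.151: longest match 35.40.48.0/21 -> BRANCH-B
35.40.52.241: longest match 35.40.48.0/21 -> BRANCH-B

yes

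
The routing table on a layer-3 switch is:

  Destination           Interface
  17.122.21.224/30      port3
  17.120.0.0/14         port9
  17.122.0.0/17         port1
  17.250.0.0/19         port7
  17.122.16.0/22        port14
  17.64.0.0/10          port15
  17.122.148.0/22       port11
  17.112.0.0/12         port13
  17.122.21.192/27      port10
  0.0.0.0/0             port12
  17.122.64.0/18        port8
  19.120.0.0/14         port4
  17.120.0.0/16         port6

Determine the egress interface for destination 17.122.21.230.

port1

Routes whose prefix contains 17.122.21.230:
  0.0.0.0/0 (default, matches everything) -> port12
  17.64.0.0/10 (17.64.0.0 - 17.127.255.255) -> port15
  17.112.0.0/12 (17.112.0.0 - 17.127.255.255) -> port13
  17.120.0.0/14 (17.120.0.0 - 17.123.255.255) -> port9
  17.122.0.0/17 (17.122.0.0 - 17.122.127.255) -> port1
More-specific entries that do NOT match:
  17.122.21.224/30 (17.122.21.224 - 17.122.21.227) does not contain 17.122.21.230
  17.122.21.192/27 (17.122.21.192 - 17.122.21.223) does not contain 17.122.21.230
  17.122.16.0/22 (17.122.16.0 - 17.122.19.255) does not contain 17.122.21.230
  17.122.148.0/22 (17.122.148.0 - 17.122.151.255) does not contain 17.122.21.230
  17.250.0.0/19 (17.250.0.0 - 17.250.31.255) does not contain 17.122.21.230
  17.122.64.0/18 (17.122.64.0 - 17.122.127.255) does not contain 17.122.21.230
Longest matching prefix is /17 -> interface port1.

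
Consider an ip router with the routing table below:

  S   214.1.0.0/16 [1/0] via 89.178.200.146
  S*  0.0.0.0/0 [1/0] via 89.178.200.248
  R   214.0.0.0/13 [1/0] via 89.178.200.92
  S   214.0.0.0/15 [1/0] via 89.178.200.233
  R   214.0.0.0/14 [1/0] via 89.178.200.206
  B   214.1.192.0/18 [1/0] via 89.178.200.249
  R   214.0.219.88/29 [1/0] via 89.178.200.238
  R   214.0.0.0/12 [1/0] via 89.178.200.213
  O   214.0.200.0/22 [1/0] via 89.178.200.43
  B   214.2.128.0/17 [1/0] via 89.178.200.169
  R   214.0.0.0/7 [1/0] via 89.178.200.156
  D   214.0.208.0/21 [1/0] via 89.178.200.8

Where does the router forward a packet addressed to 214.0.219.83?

89.178.200.233

Routes whose prefix contains 214.0.219.83:
  0.0.0.0/0 (default, matches everything) -> 89.178.200.248
  214.0.0.0/7 (214.0.0.0 - 215.255.255.255) -> 89.178.200.156
  214.0.0.0/12 (214.0.0.0 - 214.15.255.255) -> 89.178.200.213
  214.0.0.0/13 (214.0.0.0 - 214.7.255.255) -> 89.178.200.92
  214.0.0.0/14 (214.0.0.0 - 214.3.255.255) -> 89.178.200.206
  214.0.0.0/15 (214.0.0.0 - 214.1.255.255) -> 89.178.200.233
More-specific entries that do NOT match:
  214.0.219.88/29 (214.0.219.88 - 214.0.219.95) does not contain 214.0.219.83
  214.0.200.0/22 (214.0.200.0 - 214.0.203.255) does not contain 214.0.219.83
  214.0.208.0/21 (214.0.208.0 - 214.0.215.255) does not contain 214.0.219.83
  214.1.192.0/18 (214.1.192.0 - 214.1.255.255) does not contain 214.0.219.83
  214.2.128.0/17 (214.2.128.0 - 214.2.255.255) does not contain 214.0.219.83
  214.1.0.0/16 (214.1.0.0 - 214.1.255.255) does not contain 214.0.219.83
Longest matching prefix is /15 -> next hop 89.178.200.233.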